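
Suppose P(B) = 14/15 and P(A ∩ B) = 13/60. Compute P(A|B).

P(A|B) = P(A ∩ B) / P(B)
= (13/60) / (14/15)
= 13/56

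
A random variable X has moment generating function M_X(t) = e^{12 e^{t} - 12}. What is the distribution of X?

The MGF M(t) = e^{12 e^{t} - 12} is the standard form for the Poisson distribution.
Comparing with the known MGF formula identifies: Poisson(λ=12)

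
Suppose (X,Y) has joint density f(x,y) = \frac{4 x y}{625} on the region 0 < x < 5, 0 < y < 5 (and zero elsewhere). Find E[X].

f_X(x) = ∫_0^5 \frac{4 x y}{625} dy = \frac{2 x}{25}
E[X] = ∫_0^5 x × (\frac{2 x}{25}) dx = \frac{10}{3}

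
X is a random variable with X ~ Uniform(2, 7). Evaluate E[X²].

Using the identity E[X²] = Var(X) + (E[X])²:
E[X] = \frac{9}{2}
Var(X) = \frac{25}{12}
E[X²] = \frac{25}{12} + (\frac{9}{2})²
= \frac{67}{3}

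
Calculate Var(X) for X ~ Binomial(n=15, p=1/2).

For X ~ Binomial(n=15, p=1/2):
Var(X) = \frac{15}{4}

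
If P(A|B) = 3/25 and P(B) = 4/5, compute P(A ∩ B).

By definition, P(A|B) = P(A ∩ B) / P(B)
So P(A ∩ B) = P(A|B) × P(B)
= 3/25 × 4/5
= 12/125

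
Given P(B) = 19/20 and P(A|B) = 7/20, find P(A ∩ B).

By definition, P(A|B) = P(A ∩ B) / P(B)
So P(A ∩ B) = P(A|B) × P(B)
= 7/20 × 19/20
= 133/400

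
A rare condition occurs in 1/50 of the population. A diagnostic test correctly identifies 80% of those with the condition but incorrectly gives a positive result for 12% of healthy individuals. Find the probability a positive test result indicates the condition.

Let D = the rare event, + = positive/flagged.
P(D) = 1/50
P(+|D) = 80/100 = 4/5
P(+|D') = 12/100 = 3/25
P(+) = P(+|D)P(D) + P(+|D')P(D')
     = \frac{4}{5} × \frac{1}{50} + \frac{3}{25} × \frac{49}{50}
     = \frac{167}{1250}
P(D|+) = P(+|D)P(D)/P(+) = \frac{20}{167}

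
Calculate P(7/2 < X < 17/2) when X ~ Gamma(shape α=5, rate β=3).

P(7/2 < X < 17/2) = ∫_{7/2}^{17/2} f(x) dx
where f(x) = \frac{81 x^{4} e^{- 3 x}}{8}
= \frac{-2653811 + 98051 e^{15}}{128 e^{\frac{51}{2}}}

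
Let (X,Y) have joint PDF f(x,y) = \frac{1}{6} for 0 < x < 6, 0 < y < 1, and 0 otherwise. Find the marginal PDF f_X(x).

f_X(x) = ∫_0^1 f(x,y) dy
= ∫_0^1 \frac{1}{6} dy
= \frac{1}{6} for 0 < x < 6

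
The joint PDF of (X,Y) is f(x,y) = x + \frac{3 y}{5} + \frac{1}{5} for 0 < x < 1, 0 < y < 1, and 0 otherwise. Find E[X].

E[X] = ∫_0^1 ∫_0^1 x × f(x,y) dy dx
= ∫_0^1 ∫_0^1 x × (x + \frac{3 y}{5} + \frac{1}{5}) dy dx
= \frac{7}{12}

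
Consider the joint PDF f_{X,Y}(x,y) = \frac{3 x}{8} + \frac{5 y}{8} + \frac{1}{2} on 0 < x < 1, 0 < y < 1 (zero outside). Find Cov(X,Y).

E[XY] = ∫∫ xy × f(x,y) dx dy = \frac{7}{24}
E[X] = \frac{17}{32}
E[Y] = \frac{53}{96}
Cov(X,Y) = E[XY] - E[X]E[Y] = - \frac{5}{3072}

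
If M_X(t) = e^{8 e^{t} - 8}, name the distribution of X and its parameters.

The MGF M(t) = e^{8 e^{t} - 8} is the standard form for the Poisson distribution.
Comparing with the known MGF formula identifies: Poisson(λ=8)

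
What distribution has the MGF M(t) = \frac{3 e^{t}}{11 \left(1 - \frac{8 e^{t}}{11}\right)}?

The MGF M(t) = \frac{3 e^{t}}{11 \left(1 - \frac{8 e^{t}}{11}\right)} is the standard form for the Geometric distribution.
Comparing with the known MGF formula identifies: Geometric(p=3/11), X = trial number of first success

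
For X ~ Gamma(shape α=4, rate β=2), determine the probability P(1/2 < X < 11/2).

P(1/2 < X < 11/2) = ∫_{1/2}^{11/2} f(x) dx
where f(x) = \frac{8 x^{3} e^{- 2 x}}{3}
= \frac{-883 + 8 e^{10}}{3 e^{11}}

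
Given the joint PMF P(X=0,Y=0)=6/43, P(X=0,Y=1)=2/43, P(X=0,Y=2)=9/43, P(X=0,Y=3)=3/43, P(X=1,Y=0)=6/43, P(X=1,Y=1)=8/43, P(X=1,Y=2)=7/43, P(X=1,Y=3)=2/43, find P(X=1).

P(X=1) = P(X=1,Y=0) + P(X=1,Y=1) + P(X=1,Y=2) + P(X=1,Y=3)
= 6/43 + 8/43 + 7/43 + 2/43
= 23/43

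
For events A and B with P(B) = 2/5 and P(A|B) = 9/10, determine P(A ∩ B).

By definition, P(A|B) = P(A ∩ B) / P(B)
So P(A ∩ B) = P(A|B) × P(B)
= 9/10 × 2/5
= 9/25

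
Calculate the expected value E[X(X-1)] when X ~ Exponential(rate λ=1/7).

E[X(X-1)] = E[X² - X] = E[X²] - E[X]
E[X] = 7
E[X²] = Var(X) + (E[X])² = 49 + (7)² = 98
E[X(X-1)] = 98 - 7 = 91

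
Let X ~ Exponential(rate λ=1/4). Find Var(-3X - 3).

For X ~ Exponential(rate λ=1/4):
Var(X) = 16
Var(-3X - 3) = (-3)² × Var(X) = 9 × 16 = 144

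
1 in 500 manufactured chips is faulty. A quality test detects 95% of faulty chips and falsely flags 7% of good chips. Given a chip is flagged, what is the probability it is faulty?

Let D = the rare event, + = positive/flagged.
P(D) = 1/500
P(+|D) = 95/100 = 19/20
P(+|D') = 7/100
P(+) = P(+|D)P(D) + P(+|D')P(D')
     = \frac{19}{20} × \frac{1}{500} + \frac{7}{100} × \frac{499}{500}
     = \frac{897}{12500}
P(D|+) = P(+|D)P(D)/P(+) = \frac{95}{3588}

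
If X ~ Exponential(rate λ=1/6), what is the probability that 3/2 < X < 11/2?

P(3/2 < X < 11/2) = ∫_{3/2}^{11/2} f(x) dx
where f(x) = \frac{e^{- \frac{x}{6}}}{6}
= - \frac{1}{e^{\frac{11}{12}}} + e^{- \frac{1}{4}}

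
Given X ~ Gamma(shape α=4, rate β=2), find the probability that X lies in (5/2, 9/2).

P(5/2 < X < 9/2) = ∫_{5/2}^{9/2} f(x) dx
where f(x) = \frac{8 x^{3} e^{- 2 x}}{3}
= \frac{2 \left(-258 + 59 e^{4}\right)}{3 e^{9}}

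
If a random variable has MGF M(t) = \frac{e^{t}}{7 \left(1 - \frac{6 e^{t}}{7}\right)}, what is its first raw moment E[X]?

To find E[X], compute M^(1)(0):
M^(1)(t) = \frac{e^{t}}{7 \left(1 - \frac{6 e^{t}}{7}\right)} + \frac{6 e^{2 t}}{49 \left(1 - \frac{6 e^{t}}{7}\right)^{2}}
M^(1)(0) = 7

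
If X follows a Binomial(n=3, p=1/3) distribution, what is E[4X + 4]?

For X ~ Binomial(n=3, p=1/3):
E[X] = 1
E[4X + 4] = 4 × E[X] + 4 = 8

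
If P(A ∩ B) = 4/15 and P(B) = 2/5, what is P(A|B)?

P(A|B) = P(A ∩ B) / P(B)
= (4/15) / (2/5)
= 2/3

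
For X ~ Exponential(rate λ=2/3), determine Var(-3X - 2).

For X ~ Exponential(rate λ=2/3):
Var(X) = \frac{9}{4}
Var(-3X - 2) = (-3)² × Var(X) = 9 × \frac{9}{4} = \frac{81}{4}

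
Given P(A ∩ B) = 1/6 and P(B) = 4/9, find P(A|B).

P(A|B) = P(A ∩ B) / P(B)
= (1/6) / (4/9)
= 3/8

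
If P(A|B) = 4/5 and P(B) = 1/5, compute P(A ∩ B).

By definition, P(A|B) = P(A ∩ B) / P(B)
So P(A ∩ B) = P(A|B) × P(B)
= 4/5 × 1/5
= 4/25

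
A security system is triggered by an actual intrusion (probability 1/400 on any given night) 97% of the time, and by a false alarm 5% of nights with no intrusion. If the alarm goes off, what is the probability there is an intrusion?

Let D = the rare event, + = positive/flagged.
P(D) = 1/400
P(+|D) = 97/100
P(+|D') = 5/100 = 1/20
P(+) = P(+|D)P(D) + P(+|D')P(D')
     = \frac{97}{100} × \frac{1}{400} + \frac{1}{20} × \frac{399}{400}
     = \frac{523}{10000}
P(D|+) = P(+|D)P(D)/P(+) = \frac{97}{2092}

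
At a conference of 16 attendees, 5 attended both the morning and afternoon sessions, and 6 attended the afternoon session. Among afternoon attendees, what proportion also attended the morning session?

P(A ∩ B) = 5/16
P(B) = 6/16 = 3/8
P(A|B) = P(A ∩ B) / P(B) = (5/16) / (3/8) = 5/6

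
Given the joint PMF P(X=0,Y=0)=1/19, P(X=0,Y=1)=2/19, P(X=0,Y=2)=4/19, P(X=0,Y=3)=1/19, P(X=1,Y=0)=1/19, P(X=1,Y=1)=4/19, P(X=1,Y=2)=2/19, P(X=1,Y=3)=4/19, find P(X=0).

P(X=0) = P(X=0,Y=0) + P(X=0,Y=1) + P(X=0,Y=2) + P(X=0,Y=3)
= 1/19 + 2/19 + 4/19 + 1/19
= 8/19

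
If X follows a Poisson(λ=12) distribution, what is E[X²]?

Using the identity E[X²] = Var(X) + (E[X])²:
E[X] = 12
Var(X) = 12
E[X²] = 12 + (12)²
= 156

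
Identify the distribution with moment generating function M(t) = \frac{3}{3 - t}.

The MGF M(t) = \frac{3}{3 - t} is the standard form for the Exponential distribution.
Comparing with the known MGF formula identifies: Exponential(rate λ=3)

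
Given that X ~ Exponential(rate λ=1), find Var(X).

For X ~ Exponential(rate λ=1):
Var(X) = 1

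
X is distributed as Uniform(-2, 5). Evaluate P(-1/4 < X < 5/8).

P(-1/4 < X < 5/8) = ∫_{-1/4}^{5/8} f(x) dx
where f(x) = \frac{1}{7}
= \frac{1}{8}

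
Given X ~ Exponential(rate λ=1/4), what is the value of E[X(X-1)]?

E[X(X-1)] = E[X² - X] = E[X²] - E[X]
E[X] = 4
E[X²] = Var(X) + (E[X])² = 16 + (4)² = 32
E[X(X-1)] = 32 - 4 = 28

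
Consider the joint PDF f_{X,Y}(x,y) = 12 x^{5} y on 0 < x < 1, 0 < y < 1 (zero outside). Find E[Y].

E[Y] = ∫_0^1 ∫_0^1 y × f(x,y) dx dy
= \frac{2}{3}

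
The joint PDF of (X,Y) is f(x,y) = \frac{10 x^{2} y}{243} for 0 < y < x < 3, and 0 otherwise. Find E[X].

f_X(x) = ∫_0^x \frac{10 x^{2} y}{243} dy = \frac{5 x^{4}}{243}
E[X] = ∫_0^3 x × (\frac{5 x^{4}}{243}) dx = \frac{5}{2}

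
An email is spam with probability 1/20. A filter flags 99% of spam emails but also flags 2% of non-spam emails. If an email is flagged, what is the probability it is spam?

Let D = the rare event, + = positive/flagged.
P(D) = 1/20
P(+|D) = 99/100
P(+|D') = 2/100 = 1/50
P(+) = P(+|D)P(D) + P(+|D')P(D')
     = \frac{99}{100} × \frac{1}{20} + \frac{1}{50} × \frac{19}{20}
     = \frac{137}{2000}
P(D|+) = P(+|D)P(D)/P(+) = \frac{99}{137}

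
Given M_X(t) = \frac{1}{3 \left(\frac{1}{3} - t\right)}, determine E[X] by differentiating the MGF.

To find E[X], compute M^(1)(0):
M^(1)(t) = \frac{1}{3 \left(\frac{1}{3} - t\right)^{2}}
M^(1)(0) = 3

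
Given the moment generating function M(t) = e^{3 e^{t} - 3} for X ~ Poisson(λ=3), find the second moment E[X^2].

To find E[X^2], compute M^(2)(0):
M^(1)(t) = 3 e^{t} e^{3 e^{t} - 3}
M^(2)(t) = 9 e^{2 t} e^{3 e^{t} - 3} + 3 e^{t} e^{3 e^{t} - 3}
M^(2)(0) = 12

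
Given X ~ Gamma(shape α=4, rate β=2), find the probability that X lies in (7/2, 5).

P(7/2 < X < 5) = ∫_{7/2}^{5} f(x) dx
where f(x) = \frac{8 x^{3} e^{- 2 x}}{3}
= \frac{-683 + 269 e^{3}}{3 e^{10}}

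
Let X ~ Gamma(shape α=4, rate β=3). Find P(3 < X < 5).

P(3 < X < 5) = ∫_{3}^{5} f(x) dx
where f(x) = \frac{27 x^{3} e^{- 3 x}}{2}
= \frac{-691 + 172 e^{6}}{e^{15}}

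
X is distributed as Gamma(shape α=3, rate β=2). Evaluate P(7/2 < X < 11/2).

P(7/2 < X < 11/2) = ∫_{7/2}^{11/2} f(x) dx
where f(x) = 4 x^{2} e^{- 2 x}
= \frac{5 \left(-29 + 13 e^{4}\right)}{2 e^{11}}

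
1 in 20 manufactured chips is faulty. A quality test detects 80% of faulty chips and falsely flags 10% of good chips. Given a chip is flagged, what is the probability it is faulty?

Let D = the rare event, + = positive/flagged.
P(D) = 1/20
P(+|D) = 80/100 = 4/5
P(+|D') = 10/100 = 1/10
P(+) = P(+|D)P(D) + P(+|D')P(D')
     = \frac{4}{5} × \frac{1}{20} + \frac{1}{10} × \frac{19}{20}
     = \frac{27}{200}
P(D|+) = P(+|D)P(D)/P(+) = \frac{8}{27}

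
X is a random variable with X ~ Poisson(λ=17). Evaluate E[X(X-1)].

E[X(X-1)] = E[X² - X] = E[X²] - E[X]
E[X] = 17
E[X²] = Var(X) + (E[X])² = 17 + (17)² = 306
E[X(X-1)] = 306 - 17 = 289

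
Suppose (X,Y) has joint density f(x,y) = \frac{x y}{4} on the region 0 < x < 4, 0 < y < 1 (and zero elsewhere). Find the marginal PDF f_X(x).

f_X(x) = ∫_0^1 f(x,y) dy
= ∫_0^1 \frac{x y}{4} dy
= \frac{x}{8} for 0 < x < 4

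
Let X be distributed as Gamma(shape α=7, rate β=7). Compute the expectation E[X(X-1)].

E[X(X-1)] = E[X² - X] = E[X²] - E[X]
E[X] = 1
E[X²] = Var(X) + (E[X])² = \frac{1}{7} + (1)² = \frac{8}{7}
E[X(X-1)] = \frac{8}{7} - 1 = \frac{1}{7}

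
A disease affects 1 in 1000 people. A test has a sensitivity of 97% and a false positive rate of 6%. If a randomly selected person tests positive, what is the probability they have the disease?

Let D = the rare event, + = positive/flagged.
P(D) = 1/1000
P(+|D) = 97/100
P(+|D') = 6/100 = 3/50
P(+) = P(+|D)P(D) + P(+|D')P(D')
     = \frac{97}{100} × \frac{1}{1000} + \frac{3}{50} × \frac{999}{1000}
     = \frac{6091}{100000}
P(D|+) = P(+|D)P(D)/P(+) = \frac{97}{6091}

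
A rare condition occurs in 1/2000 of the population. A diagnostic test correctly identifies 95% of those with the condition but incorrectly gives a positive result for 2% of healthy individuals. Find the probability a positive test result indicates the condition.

Let D = the rare event, + = positive/flagged.
P(D) = 1/2000
P(+|D) = 95/100 = 19/20
P(+|D') = 2/100 = 1/50
P(+) = P(+|D)P(D) + P(+|D')P(D')
     = \frac{19}{20} × \frac{1}{2000} + \frac{1}{50} × \frac{1999}{2000}
     = \frac{4093}{200000}
P(D|+) = P(+|D)P(D)/P(+) = \frac{95}{4093}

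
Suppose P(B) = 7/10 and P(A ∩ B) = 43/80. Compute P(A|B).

P(A|B) = P(A ∩ B) / P(B)
= (43/80) / (7/10)
= 43/56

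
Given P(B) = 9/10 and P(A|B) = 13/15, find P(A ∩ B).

By definition, P(A|B) = P(A ∩ B) / P(B)
So P(A ∩ B) = P(A|B) × P(B)
= 13/15 × 9/10
= 39/50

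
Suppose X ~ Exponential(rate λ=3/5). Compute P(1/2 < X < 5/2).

P(1/2 < X < 5/2) = ∫_{1/2}^{5/2} f(x) dx
where f(x) = \frac{3 e^{- \frac{3 x}{5}}}{5}
= - \frac{1}{e^{\frac{3}{2}}} + e^{- \frac{3}{10}}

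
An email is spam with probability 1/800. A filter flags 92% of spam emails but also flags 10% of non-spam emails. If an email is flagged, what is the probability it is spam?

Let D = the rare event, + = positive/flagged.
P(D) = 1/800
P(+|D) = 92/100 = 23/25
P(+|D') = 10/100 = 1/10
P(+) = P(+|D)P(D) + P(+|D')P(D')
     = \frac{23}{25} × \frac{1}{800} + \frac{1}{10} × \frac{799}{800}
     = \frac{4041}{40000}
P(D|+) = P(+|D)P(D)/P(+) = \frac{46}{4041}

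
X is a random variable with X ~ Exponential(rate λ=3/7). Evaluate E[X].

For X ~ Exponential(rate λ=3/7), the expected value is:
E[X] = \frac{7}{3}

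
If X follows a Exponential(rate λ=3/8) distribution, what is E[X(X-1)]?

E[X(X-1)] = E[X² - X] = E[X²] - E[X]
E[X] = \frac{8}{3}
E[X²] = Var(X) + (E[X])² = \frac{64}{9} + (\frac{8}{3})² = \frac{128}{9}
E[X(X-1)] = \frac{128}{9} - \frac{8}{3} = \frac{104}{9}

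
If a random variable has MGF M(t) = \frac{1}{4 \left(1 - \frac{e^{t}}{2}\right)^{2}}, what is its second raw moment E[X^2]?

To find E[X^2], compute M^(2)(0):
M^(1)(t) = \frac{e^{t}}{4 \left(1 - \frac{e^{t}}{2}\right)^{3}}
M^(2)(t) = \frac{e^{t}}{4 \left(1 - \frac{e^{t}}{2}\right)^{3}} + \frac{3 e^{2 t}}{8 \left(1 - \frac{e^{t}}{2}\right)^{4}}
M^(2)(0) = 8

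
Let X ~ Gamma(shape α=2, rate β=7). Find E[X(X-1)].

E[X(X-1)] = E[X² - X] = E[X²] - E[X]
E[X] = \frac{2}{7}
E[X²] = Var(X) + (E[X])² = \frac{2}{49} + (\frac{2}{7})² = \frac{6}{49}
E[X(X-1)] = \frac{6}{49} - \frac{2}{7} = - \frac{8}{49}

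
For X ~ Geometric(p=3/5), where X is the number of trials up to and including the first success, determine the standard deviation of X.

For X ~ Geometric(p=3/5), where X is the number of trials up to and including the first success:
Var(X) = \frac{10}{9}
SD(X) = √(Var(X)) = √(\frac{10}{9}) = \frac{\sqrt{10}}{3}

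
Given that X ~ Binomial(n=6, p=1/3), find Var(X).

For X ~ Binomial(n=6, p=1/3):
Var(X) = \frac{4}{3}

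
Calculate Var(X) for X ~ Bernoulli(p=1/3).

For X ~ Bernoulli(p=1/3):
Var(X) = \frac{2}{9}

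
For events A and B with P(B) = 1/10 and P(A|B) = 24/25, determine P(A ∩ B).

By definition, P(A|B) = P(A ∩ B) / P(B)
So P(A ∩ B) = P(A|B) × P(B)
= 24/25 × 1/10
= 12/125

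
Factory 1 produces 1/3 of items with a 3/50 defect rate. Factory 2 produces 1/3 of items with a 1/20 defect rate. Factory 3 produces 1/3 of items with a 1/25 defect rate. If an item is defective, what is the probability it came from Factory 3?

Using Bayes' theorem:
P(F1) = 1/3, P(D|F1) = 3/50
P(F2) = 1/3, P(D|F2) = 1/20
P(F3) = 1/3, P(D|F3) = 1/25
P(D) = P(D|F1)P(F1) + P(D|F2)P(F2) + P(D|F3)P(F3)
     = \frac{1}{20}
P(F3|D) = P(D|F3)P(F3) / P(D)
= \frac{4}{15}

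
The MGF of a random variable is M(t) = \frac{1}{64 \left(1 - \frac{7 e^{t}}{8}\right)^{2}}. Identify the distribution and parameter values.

The MGF M(t) = \frac{1}{64 \left(1 - \frac{7 e^{t}}{8}\right)^{2}} is the standard form for the NegativeBinomial distribution.
Comparing with the known MGF formula identifies: NegBin(r=2, p=1/8), X = failures before r-th success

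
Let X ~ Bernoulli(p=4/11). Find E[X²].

Using the identity E[X²] = Var(X) + (E[X])²:
E[X] = \frac{4}{11}
Var(X) = \frac{28}{121}
E[X²] = \frac{28}{121} + (\frac{4}{11})²
= \frac{4}{11}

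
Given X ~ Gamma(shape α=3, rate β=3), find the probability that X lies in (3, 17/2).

P(3 < X < 17/2) = ∫_{3}^{17/2} f(x) dx
where f(x) = \frac{27 x^{2} e^{- 3 x}}{2}
= - \frac{2813}{8 e^{\frac{51}{2}}} + \frac{101}{2 e^{9}}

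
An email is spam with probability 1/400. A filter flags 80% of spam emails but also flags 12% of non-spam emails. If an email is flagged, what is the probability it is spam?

Let D = the rare event, + = positive/flagged.
P(D) = 1/400
P(+|D) = 80/100 = 4/5
P(+|D') = 12/100 = 3/25
P(+) = P(+|D)P(D) + P(+|D')P(D')
     = \frac{4}{5} × \frac{1}{400} + \frac{3}{25} × \frac{399}{400}
     = \frac{1217}{10000}
P(D|+) = P(+|D)P(D)/P(+) = \frac{20}{1217}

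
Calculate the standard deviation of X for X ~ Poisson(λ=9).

For X ~ Poisson(λ=9):
Var(X) = 9
SD(X) = √(Var(X)) = √(9) = 3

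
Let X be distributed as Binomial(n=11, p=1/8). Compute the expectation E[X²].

Using the identity E[X²] = Var(X) + (E[X])²:
E[X] = \frac{11}{8}
Var(X) = \frac{77}{64}
E[X²] = \frac{77}{64} + (\frac{11}{8})²
= \frac{99}{32}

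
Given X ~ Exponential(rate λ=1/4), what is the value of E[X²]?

Using the identity E[X²] = Var(X) + (E[X])²:
E[X] = 4
Var(X) = 16
E[X²] = 16 + (4)²
= 32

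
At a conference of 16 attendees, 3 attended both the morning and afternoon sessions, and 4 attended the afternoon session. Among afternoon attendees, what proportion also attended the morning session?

P(A ∩ B) = 3/16
P(B) = 4/16 = 1/4
P(A|B) = P(A ∩ B) / P(B) = (3/16) / (1/4) = 3/4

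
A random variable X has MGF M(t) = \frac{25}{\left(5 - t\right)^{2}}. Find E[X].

To find E[X], compute M^(1)(0):
M^(1)(t) = \frac{50}{\left(5 - t\right)^{3}}
M^(1)(0) = \frac{2}{5}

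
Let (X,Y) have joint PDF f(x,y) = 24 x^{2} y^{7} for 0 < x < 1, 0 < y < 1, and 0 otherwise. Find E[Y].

E[Y] = ∫_0^1 ∫_0^1 y × f(x,y) dx dy
= \frac{8}{9}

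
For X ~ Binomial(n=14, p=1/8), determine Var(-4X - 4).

For X ~ Binomial(n=14, p=1/8):
Var(X) = \frac{49}{32}
Var(-4X - 4) = (-4)² × Var(X) = 16 × \frac{49}{32} = \frac{49}{2}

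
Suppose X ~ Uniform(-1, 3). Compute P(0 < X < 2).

P(0 < X < 2) = ∫_{0}^{2} f(x) dx
where f(x) = \frac{1}{4}
= \frac{1}{2}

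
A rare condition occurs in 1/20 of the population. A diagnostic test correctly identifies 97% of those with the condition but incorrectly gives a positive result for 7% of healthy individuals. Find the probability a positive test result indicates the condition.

Let D = the rare event, + = positive/flagged.
P(D) = 1/20
P(+|D) = 97/100
P(+|D') = 7/100
P(+) = P(+|D)P(D) + P(+|D')P(D')
     = \frac{97}{100} × \frac{1}{20} + \frac{7}{100} × \frac{19}{20}
     = \frac{23}{200}
P(D|+) = P(+|D)P(D)/P(+) = \frac{97}{230}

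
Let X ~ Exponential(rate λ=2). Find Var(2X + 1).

For X ~ Exponential(rate λ=2):
Var(X) = \frac{1}{4}
Var(2X + 1) = (2)² × Var(X) = 4 × \frac{1}{4} = 1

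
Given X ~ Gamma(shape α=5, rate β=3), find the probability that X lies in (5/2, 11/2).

P(5/2 < X < 11/2) = ∫_{5/2}^{11/2} f(x) dx
where f(x) = \frac{81 x^{4} e^{- 3 x}}{8}
= \frac{-510803 + 30563 e^{9}}{128 e^{\frac{33}{2}}}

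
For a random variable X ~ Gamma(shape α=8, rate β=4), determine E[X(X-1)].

E[X(X-1)] = E[X² - X] = E[X²] - E[X]
E[X] = 2
E[X²] = Var(X) + (E[X])² = \frac{1}{2} + (2)² = \frac{9}{2}
E[X(X-1)] = \frac{9}{2} - 2 = \frac{5}{2}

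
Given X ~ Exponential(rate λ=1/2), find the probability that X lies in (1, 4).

P(1 < X < 4) = ∫_{1}^{4} f(x) dx
where f(x) = \frac{e^{- \frac{x}{2}}}{2}
= - \frac{1}{e^{2}} + e^{- \frac{1}{2}}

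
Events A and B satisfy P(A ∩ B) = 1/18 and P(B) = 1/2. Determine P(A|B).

P(A|B) = P(A ∩ B) / P(B)
= (1/18) / (1/2)
= 1/9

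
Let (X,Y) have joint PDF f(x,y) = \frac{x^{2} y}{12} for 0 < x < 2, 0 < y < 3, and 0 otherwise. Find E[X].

f_X(x) = ∫_0^3 \frac{x^{2} y}{12} dy = \frac{3 x^{2}}{8}
E[X] = ∫_0^2 x × (\frac{3 x^{2}}{8}) dx = \frac{3}{2}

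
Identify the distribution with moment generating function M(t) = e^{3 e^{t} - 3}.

The MGF M(t) = e^{3 e^{t} - 3} is the standard form for the Poisson distribution.
Comparing with the known MGF formula identifies: Poisson(λ=3)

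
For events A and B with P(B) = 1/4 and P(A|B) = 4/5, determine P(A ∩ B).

By definition, P(A|B) = P(A ∩ B) / P(B)
So P(A ∩ B) = P(A|B) × P(B)
= 4/5 × 1/4
= 1/5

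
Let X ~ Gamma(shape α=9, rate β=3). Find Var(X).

For X ~ Gamma(shape α=9, rate β=3):
Var(X) = 1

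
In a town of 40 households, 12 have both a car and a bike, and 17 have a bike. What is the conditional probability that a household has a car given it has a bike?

P(A ∩ B) = 12/40 = 3/10
P(B) = 17/40
P(A|B) = P(A ∩ B) / P(B) = (3/10) / (17/40) = 12/17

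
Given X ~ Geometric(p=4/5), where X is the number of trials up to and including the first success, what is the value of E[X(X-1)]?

E[X(X-1)] = E[X² - X] = E[X²] - E[X]
E[X] = \frac{5}{4}
E[X²] = Var(X) + (E[X])² = \frac{5}{16} + (\frac{5}{4})² = \frac{15}{8}
E[X(X-1)] = \frac{15}{8} - \frac{5}{4} = \frac{5}{8}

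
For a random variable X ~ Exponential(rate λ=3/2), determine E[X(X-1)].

E[X(X-1)] = E[X² - X] = E[X²] - E[X]
E[X] = \frac{2}{3}
E[X²] = Var(X) + (E[X])² = \frac{4}{9} + (\frac{2}{3})² = \frac{8}{9}
E[X(X-1)] = \frac{8}{9} - \frac{2}{3} = \frac{2}{9}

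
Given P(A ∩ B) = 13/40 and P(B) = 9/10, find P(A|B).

P(A|B) = P(A ∩ B) / P(B)
= (13/40) / (9/10)
= 13/36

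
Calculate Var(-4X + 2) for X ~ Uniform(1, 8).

For X ~ Uniform(1, 8):
Var(X) = \frac{49}{12}
Var(-4X + 2) = (-4)² × Var(X) = 16 × \frac{49}{12} = \frac{196}{3}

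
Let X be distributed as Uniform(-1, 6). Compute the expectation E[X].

For X ~ Uniform(-1, 6), the expected value is:
E[X] = \frac{5}{2}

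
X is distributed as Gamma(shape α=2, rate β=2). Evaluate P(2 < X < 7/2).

P(2 < X < 7/2) = ∫_{2}^{7/2} f(x) dx
where f(x) = 4 x e^{- 2 x}
= \frac{-8 + 5 e^{3}}{e^{7}}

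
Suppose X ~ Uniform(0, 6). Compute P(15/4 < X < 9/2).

P(15/4 < X < 9/2) = ∫_{15/4}^{9/2} f(x) dx
where f(x) = \frac{1}{6}
= \frac{1}{8}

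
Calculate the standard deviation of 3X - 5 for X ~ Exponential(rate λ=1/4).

For X ~ Exponential(rate λ=1/4):
Var(X) = 16
SD(X) = √(Var(X)) = √(16) = 4
SD(3X - 5) = |3| × SD(X) = 3 × 4 = 12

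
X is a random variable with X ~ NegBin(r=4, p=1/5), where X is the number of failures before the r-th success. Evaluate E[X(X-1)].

E[X(X-1)] = E[X² - X] = E[X²] - E[X]
E[X] = 16
E[X²] = Var(X) + (E[X])² = 80 + (16)² = 336
E[X(X-1)] = 336 - 16 = 320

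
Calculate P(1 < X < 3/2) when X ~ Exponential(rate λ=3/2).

P(1 < X < 3/2) = ∫_{1}^{3/2} f(x) dx
where f(x) = \frac{3 e^{- \frac{3 x}{2}}}{2}
= - \frac{1}{e^{\frac{9}{4}}} + e^{- \frac{3}{2}}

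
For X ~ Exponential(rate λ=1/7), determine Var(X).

For X ~ Exponential(rate λ=1/7):
Var(X) = 49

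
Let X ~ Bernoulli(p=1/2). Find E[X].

For X ~ Bernoulli(p=1/2), the expected value is:
E[X] = \frac{1}{2}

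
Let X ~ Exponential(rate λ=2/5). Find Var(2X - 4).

For X ~ Exponential(rate λ=2/5):
Var(X) = \frac{25}{4}
Var(2X - 4) = (2)² × Var(X) = 4 × \frac{25}{4} = 25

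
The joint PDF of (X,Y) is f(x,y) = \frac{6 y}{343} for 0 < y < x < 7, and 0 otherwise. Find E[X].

f_X(x) = ∫_0^x \frac{6 y}{343} dy = \frac{3 x^{2}}{343}
E[X] = ∫_0^7 x × (\frac{3 x^{2}}{343}) dx = \frac{21}{4}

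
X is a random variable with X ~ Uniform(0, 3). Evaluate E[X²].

Using the identity E[X²] = Var(X) + (E[X])²:
E[X] = \frac{3}{2}
Var(X) = \frac{3}{4}
E[X²] = \frac{3}{4} + (\frac{3}{2})²
= 3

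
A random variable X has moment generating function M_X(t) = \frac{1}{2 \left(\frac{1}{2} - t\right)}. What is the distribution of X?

The MGF M(t) = \frac{1}{2 \left(\frac{1}{2} - t\right)} is the standard form for the Exponential distribution.
Comparing with the known MGF formula identifies: Exponential(rate λ=1/2)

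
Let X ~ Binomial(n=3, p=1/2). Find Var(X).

For X ~ Binomial(n=3, p=1/2):
Var(X) = \frac{3}{4}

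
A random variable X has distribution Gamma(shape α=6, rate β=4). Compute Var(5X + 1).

For X ~ Gamma(shape α=6, rate β=4):
Var(X) = \frac{3}{8}
Var(5X + 1) = (5)² × Var(X) = 25 × \frac{3}{8} = \frac{75}{8}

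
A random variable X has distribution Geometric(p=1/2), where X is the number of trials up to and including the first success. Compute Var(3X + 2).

For X ~ Geometric(p=1/2), where X is the number of trials up to and including the first success:
Var(X) = 2
Var(3X + 2) = (3)² × Var(X) = 9 × 2 = 18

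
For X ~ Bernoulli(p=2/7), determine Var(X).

For X ~ Bernoulli(p=2/7):
Var(X) = \frac{10}{49}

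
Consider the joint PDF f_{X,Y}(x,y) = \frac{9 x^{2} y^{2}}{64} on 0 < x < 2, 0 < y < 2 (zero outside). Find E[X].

f_X(x) = ∫_0^2 \frac{9 x^{2} y^{2}}{64} dy = \frac{3 x^{2}}{8}
E[X] = ∫_0^2 x × (\frac{3 x^{2}}{8}) dx = \frac{3}{2}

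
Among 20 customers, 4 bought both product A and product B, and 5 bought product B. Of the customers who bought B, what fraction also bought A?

P(A ∩ B) = 4/20 = 1/5
P(B) = 5/20 = 1/4
P(A|B) = P(A ∩ B) / P(B) = (1/5) / (1/4) = 4/5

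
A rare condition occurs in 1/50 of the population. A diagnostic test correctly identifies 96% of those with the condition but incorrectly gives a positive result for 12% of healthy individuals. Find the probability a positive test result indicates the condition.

Let D = the rare event, + = positive/flagged.
P(D) = 1/50
P(+|D) = 96/100 = 24/25
P(+|D') = 12/100 = 3/25
P(+) = P(+|D)P(D) + P(+|D')P(D')
     = \frac{24}{25} × \frac{1}{50} + \frac{3}{25} × \frac{49}{50}
     = \frac{171}{1250}
P(D|+) = P(+|D)P(D)/P(+) = \frac{8}{57}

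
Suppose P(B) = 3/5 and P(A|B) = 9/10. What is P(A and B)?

By definition, P(A|B) = P(A ∩ B) / P(B)
So P(A ∩ B) = P(A|B) × P(B)
= 9/10 × 3/5
= 27/50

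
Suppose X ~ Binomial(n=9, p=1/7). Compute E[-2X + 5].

For X ~ Binomial(n=9, p=1/7):
E[X] = \frac{9}{7}
E[-2X + 5] = -2 × E[X] + 5 = \frac{17}{7}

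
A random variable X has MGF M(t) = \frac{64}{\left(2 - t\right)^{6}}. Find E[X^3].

To find E[X^3], compute M^(3)(0):
M^(1)(t) = \frac{384}{\left(2 - t\right)^{7}}
M^(2)(t) = \frac{2688}{\left(2 - t\right)^{8}}
M^(3)(t) = \frac{21504}{\left(2 - t\right)^{9}}
M^(3)(0) = 42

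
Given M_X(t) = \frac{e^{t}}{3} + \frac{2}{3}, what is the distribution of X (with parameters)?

The MGF M(t) = \frac{e^{t}}{3} + \frac{2}{3} is the standard form for the Bernoulli distribution.
Comparing with the known MGF formula identifies: Bernoulli(p=1/3)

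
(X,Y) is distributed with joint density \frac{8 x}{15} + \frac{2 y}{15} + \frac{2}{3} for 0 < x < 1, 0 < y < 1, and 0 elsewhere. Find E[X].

E[X] = ∫_0^1 ∫_0^1 x × f(x,y) dy dx
= ∫_0^1 ∫_0^1 x × (\frac{8 x}{15} + \frac{2 y}{15} + \frac{2}{3}) dy dx
= \frac{49}{90}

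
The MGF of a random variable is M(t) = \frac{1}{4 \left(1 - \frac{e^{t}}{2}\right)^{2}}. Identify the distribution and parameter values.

The MGF M(t) = \frac{1}{4 \left(1 - \frac{e^{t}}{2}\right)^{2}} is the standard form for the NegativeBinomial distribution.
Comparing with the known MGF formula identifies: NegBin(r=2, p=1/2), X = failures before r-th success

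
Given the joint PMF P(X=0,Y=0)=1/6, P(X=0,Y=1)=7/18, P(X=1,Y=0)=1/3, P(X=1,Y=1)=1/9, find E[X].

First find marginal of X:
P(X=0) = 5/9
P(X=1) = 4/9
E[X] = 0 × 5/9 + 1 × 4/9 = 4/9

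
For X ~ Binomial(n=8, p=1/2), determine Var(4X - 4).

For X ~ Binomial(n=8, p=1/2):
Var(X) = 2
Var(4X - 4) = (4)² × Var(X) = 16 × 2 = 32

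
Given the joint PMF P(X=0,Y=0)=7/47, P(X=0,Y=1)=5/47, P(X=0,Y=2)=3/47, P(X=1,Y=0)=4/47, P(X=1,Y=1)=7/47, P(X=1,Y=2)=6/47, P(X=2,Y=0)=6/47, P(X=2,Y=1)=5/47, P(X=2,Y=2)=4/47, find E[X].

First find marginal of X:
P(X=0) = 15/47
P(X=1) = 17/47
P(X=2) = 15/47
E[X] = 0 × 15/47 + 1 × 17/47 + 2 × 15/47 = 1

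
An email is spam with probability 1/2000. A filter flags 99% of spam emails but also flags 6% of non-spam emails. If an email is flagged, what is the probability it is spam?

Let D = the rare event, + = positive/flagged.
P(D) = 1/2000
P(+|D) = 99/100
P(+|D') = 6/100 = 3/50
P(+) = P(+|D)P(D) + P(+|D')P(D')
     = \frac{99}{100} × \frac{1}{2000} + \frac{3}{50} × \frac{1999}{2000}
     = \frac{12093}{200000}
P(D|+) = P(+|D)P(D)/P(+) = \frac{33}{4031}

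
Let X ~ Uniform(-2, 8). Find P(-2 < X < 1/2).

P(-2 < X < 1/2) = ∫_{-2}^{1/2} f(x) dx
where f(x) = \frac{1}{10}
= \frac{1}{4}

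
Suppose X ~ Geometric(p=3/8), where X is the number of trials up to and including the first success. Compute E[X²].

Using the identity E[X²] = Var(X) + (E[X])²:
E[X] = \frac{8}{3}
Var(X) = \frac{40}{9}
E[X²] = \frac{40}{9} + (\frac{8}{3})²
= \frac{104}{9}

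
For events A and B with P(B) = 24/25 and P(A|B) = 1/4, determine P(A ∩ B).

By definition, P(A|B) = P(A ∩ B) / P(B)
So P(A ∩ B) = P(A|B) × P(B)
= 1/4 × 24/25
= 6/25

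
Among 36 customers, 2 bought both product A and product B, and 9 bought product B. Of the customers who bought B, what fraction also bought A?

P(A ∩ B) = 2/36 = 1/18
P(B) = 9/36 = 1/4
P(A|B) = P(A ∩ B) / P(B) = (1/18) / (1/4) = 2/9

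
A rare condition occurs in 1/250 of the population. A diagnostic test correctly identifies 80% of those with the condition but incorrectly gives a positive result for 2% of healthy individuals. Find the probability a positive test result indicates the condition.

Let D = the rare event, + = positive/flagged.
P(D) = 1/250
P(+|D) = 80/100 = 4/5
P(+|D') = 2/100 = 1/50
P(+) = P(+|D)P(D) + P(+|D')P(D')
     = \frac{4}{5} × \frac{1}{250} + \frac{1}{50} × \frac{249}{250}
     = \frac{289}{12500}
P(D|+) = P(+|D)P(D)/P(+) = \frac{40}{289}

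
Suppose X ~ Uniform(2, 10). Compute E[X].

For X ~ Uniform(2, 10), the expected value is:
E[X] = 6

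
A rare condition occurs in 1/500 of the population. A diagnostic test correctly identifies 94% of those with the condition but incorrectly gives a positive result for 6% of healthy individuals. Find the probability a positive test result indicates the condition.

Let D = the rare event, + = positive/flagged.
P(D) = 1/500
P(+|D) = 94/100 = 47/50
P(+|D') = 6/100 = 3/50
P(+) = P(+|D)P(D) + P(+|D')P(D')
     = \frac{47}{50} × \frac{1}{500} + \frac{3}{50} × \frac{499}{500}
     = \frac{193}{3125}
P(D|+) = P(+|D)P(D)/P(+) = \frac{47}{1544}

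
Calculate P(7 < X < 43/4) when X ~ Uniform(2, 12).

P(7 < X < 43/4) = ∫_{7}^{43/4} f(x) dx
where f(x) = \frac{1}{10}
= \frac{3}{8}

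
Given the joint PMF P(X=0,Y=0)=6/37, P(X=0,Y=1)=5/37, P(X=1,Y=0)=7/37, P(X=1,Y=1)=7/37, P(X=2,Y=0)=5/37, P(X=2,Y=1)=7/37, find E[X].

First find marginal of X:
P(X=0) = 11/37
P(X=1) = 14/37
P(X=2) = 12/37
E[X] = 0 × 11/37 + 1 × 14/37 + 2 × 12/37 = 38/37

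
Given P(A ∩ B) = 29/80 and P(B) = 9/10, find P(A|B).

P(A|B) = P(A ∩ B) / P(B)
= (29/80) / (9/10)
= 29/72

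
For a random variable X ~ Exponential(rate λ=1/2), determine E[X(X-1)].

E[X(X-1)] = E[X² - X] = E[X²] - E[X]
E[X] = 2
E[X²] = Var(X) + (E[X])² = 4 + (2)² = 8
E[X(X-1)] = 8 - 2 = 6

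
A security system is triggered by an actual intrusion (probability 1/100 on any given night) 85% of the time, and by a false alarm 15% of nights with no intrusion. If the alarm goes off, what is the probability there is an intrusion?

Let D = the rare event, + = positive/flagged.
P(D) = 1/100
P(+|D) = 85/100 = 17/20
P(+|D') = 15/100 = 3/20
P(+) = P(+|D)P(D) + P(+|D')P(D')
     = \frac{17}{20} × \frac{1}{100} + \frac{3}{20} × \frac{99}{100}
     = \frac{157}{1000}
P(D|+) = P(+|D)P(D)/P(+) = \frac{17}{314}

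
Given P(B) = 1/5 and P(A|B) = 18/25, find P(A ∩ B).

By definition, P(A|B) = P(A ∩ B) / P(B)
So P(A ∩ B) = P(A|B) × P(B)
= 18/25 × 1/5
= 18/125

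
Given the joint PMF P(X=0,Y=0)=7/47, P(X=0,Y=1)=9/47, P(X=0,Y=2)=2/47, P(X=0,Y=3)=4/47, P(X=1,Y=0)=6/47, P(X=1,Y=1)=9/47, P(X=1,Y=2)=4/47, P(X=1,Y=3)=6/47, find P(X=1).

P(X=1) = P(X=1,Y=0) + P(X=1,Y=1) + P(X=1,Y=2) + P(X=1,Y=3)
= 6/47 + 9/47 + 4/47 + 6/47
= 25/47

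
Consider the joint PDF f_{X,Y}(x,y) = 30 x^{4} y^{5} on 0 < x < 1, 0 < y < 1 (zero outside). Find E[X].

E[X] = ∫_0^1 ∫_0^1 x × f(x,y) dy dx
= ∫_0^1 ∫_0^1 x × (30 x^{4} y^{5}) dy dx
= \frac{5}{6}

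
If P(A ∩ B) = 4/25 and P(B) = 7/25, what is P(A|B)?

P(A|B) = P(A ∩ B) / P(B)
= (4/25) / (7/25)
= 4/7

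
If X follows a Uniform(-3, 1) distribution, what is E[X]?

For X ~ Uniform(-3, 1), the expected value is:
E[X] = -1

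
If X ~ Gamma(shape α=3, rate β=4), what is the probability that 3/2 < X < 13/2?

P(3/2 < X < 13/2) = ∫_{3/2}^{13/2} f(x) dx
where f(x) = 32 x^{2} e^{- 4 x}
= \frac{5 \left(-73 + 5 e^{20}\right)}{e^{26}}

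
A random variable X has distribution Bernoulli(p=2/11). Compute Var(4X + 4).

For X ~ Bernoulli(p=2/11):
Var(X) = \frac{18}{121}
Var(4X + 4) = (4)² × Var(X) = 16 × \frac{18}{121} = \frac{288}{121}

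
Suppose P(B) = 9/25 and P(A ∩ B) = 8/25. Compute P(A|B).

P(A|B) = P(A ∩ B) / P(B)
= (8/25) / (9/25)
= 8/9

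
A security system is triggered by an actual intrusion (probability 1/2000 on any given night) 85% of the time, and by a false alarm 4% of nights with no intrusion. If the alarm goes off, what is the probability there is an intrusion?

Let D = the rare event, + = positive/flagged.
P(D) = 1/2000
P(+|D) = 85/100 = 17/20
P(+|D') = 4/100 = 1/25
P(+) = P(+|D)P(D) + P(+|D')P(D')
     = \frac{17}{20} × \frac{1}{2000} + \frac{1}{25} × \frac{1999}{2000}
     = \frac{8081}{200000}
P(D|+) = P(+|D)P(D)/P(+) = \frac{85}{8081}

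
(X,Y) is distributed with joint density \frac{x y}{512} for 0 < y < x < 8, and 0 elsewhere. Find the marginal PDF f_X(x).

f_X(x) = ∫_0^x \frac{x y}{512} dy = \frac{x^{3}}{1024}
for 0 < x < 8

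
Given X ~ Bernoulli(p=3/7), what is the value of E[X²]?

Using the identity E[X²] = Var(X) + (E[X])²:
E[X] = \frac{3}{7}
Var(X) = \frac{12}{49}
E[X²] = \frac{12}{49} + (\frac{3}{7})²
= \frac{3}{7}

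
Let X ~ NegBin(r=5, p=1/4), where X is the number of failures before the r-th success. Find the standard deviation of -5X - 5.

For X ~ NegBin(r=5, p=1/4), where X is the number of failures before the r-th success:
Var(X) = 60
SD(X) = √(Var(X)) = √(60) = 2 \sqrt{15}
SD(-5X - 5) = |-5| × SD(X) = 5 × 2 \sqrt{15} = 10 \sqrt{15}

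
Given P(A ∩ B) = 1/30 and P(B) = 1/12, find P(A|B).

P(A|B) = P(A ∩ B) / P(B)
= (1/30) / (1/12)
= 2/5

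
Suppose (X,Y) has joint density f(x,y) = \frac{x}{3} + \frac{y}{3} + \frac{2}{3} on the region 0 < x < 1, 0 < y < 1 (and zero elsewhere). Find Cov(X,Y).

E[XY] = ∫∫ xy × f(x,y) dx dy = \frac{5}{18}
E[X] = \frac{19}{36}
E[Y] = \frac{19}{36}
Cov(X,Y) = E[XY] - E[X]E[Y] = - \frac{1}{1296}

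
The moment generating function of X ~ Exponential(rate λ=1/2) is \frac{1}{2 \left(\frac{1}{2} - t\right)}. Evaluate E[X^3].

To find E[X^3], compute M^(3)(0):
M^(1)(t) = \frac{1}{2 \left(\frac{1}{2} - t\right)^{2}}
M^(2)(t) = \frac{1}{\left(\frac{1}{2} - t\right)^{3}}
M^(3)(t) = \frac{3}{\left(\frac{1}{2} - t\right)^{4}}
M^(3)(0) = 48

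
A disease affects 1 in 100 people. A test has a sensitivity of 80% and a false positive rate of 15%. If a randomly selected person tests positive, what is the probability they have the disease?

Let D = the rare event, + = positive/flagged.
P(D) = 1/100
P(+|D) = 80/100 = 4/5
P(+|D') = 15/100 = 3/20
P(+) = P(+|D)P(D) + P(+|D')P(D')
     = \frac{4}{5} × \frac{1}{100} + \frac{3}{20} × \frac{99}{100}
     = \frac{313}{2000}
P(D|+) = P(+|D)P(D)/P(+) = \frac{16}{313}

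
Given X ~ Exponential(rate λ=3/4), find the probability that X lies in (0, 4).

P(0 < X < 4) = ∫_{0}^{4} f(x) dx
where f(x) = \frac{3 e^{- \frac{3 x}{4}}}{4}
= 1 - e^{-3}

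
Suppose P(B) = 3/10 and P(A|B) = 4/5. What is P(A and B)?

By definition, P(A|B) = P(A ∩ B) / P(B)
So P(A ∩ B) = P(A|B) × P(B)
= 4/5 × 3/10
= 6/25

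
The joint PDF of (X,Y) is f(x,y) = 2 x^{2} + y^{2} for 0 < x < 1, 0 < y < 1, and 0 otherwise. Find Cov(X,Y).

E[XY] = ∫∫ xy × f(x,y) dx dy = \frac{3}{8}
E[X] = \frac{2}{3}
E[Y] = \frac{7}{12}
Cov(X,Y) = E[XY] - E[X]E[Y] = - \frac{1}{72}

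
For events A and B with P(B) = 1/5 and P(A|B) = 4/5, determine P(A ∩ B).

By definition, P(A|B) = P(A ∩ B) / P(B)
So P(A ∩ B) = P(A|B) × P(B)
= 4/5 × 1/5
= 4/25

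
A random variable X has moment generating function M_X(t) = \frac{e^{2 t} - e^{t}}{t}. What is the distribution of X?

The MGF M(t) = \frac{e^{2 t} - e^{t}}{t} is the standard form for the Uniform distribution.
Comparing with the known MGF formula identifies: Uniform(1, 2)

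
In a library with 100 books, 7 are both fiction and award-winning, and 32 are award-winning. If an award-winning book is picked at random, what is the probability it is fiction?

P(A ∩ B) = 7/100
P(B) = 32/100 = 8/25
P(A|B) = P(A ∩ B) / P(B) = (7/100) / (8/25) = 7/32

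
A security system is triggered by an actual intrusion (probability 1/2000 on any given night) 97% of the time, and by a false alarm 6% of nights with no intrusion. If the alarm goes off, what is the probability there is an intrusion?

Let D = the rare event, + = positive/flagged.
P(D) = 1/2000
P(+|D) = 97/100
P(+|D') = 6/100 = 3/50
P(+) = P(+|D)P(D) + P(+|D')P(D')
     = \frac{97}{100} × \frac{1}{2000} + \frac{3}{50} × \frac{1999}{2000}
     = \frac{12091}{200000}
P(D|+) = P(+|D)P(D)/P(+) = \frac{97}{12091}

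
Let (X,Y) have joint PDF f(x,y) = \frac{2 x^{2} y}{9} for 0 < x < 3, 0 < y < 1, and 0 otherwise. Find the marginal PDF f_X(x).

f_X(x) = ∫_0^1 f(x,y) dy
= ∫_0^1 \frac{2 x^{2} y}{9} dy
= \frac{x^{2}}{9} for 0 < x < 3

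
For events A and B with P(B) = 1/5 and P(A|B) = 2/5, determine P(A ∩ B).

By definition, P(A|B) = P(A ∩ B) / P(B)
So P(A ∩ B) = P(A|B) × P(B)
= 2/5 × 1/5
= 2/25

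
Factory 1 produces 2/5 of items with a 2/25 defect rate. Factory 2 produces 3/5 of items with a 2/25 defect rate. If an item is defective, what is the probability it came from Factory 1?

Using Bayes' theorem:
P(F1) = 2/5, P(D|F1) = 2/25
P(F2) = 3/5, P(D|F2) = 2/25
P(D) = P(D|F1)P(F1) + P(D|F2)P(F2)
     = \frac{2}{25}
P(F1|D) = P(D|F1)P(F1) / P(D)
= \frac{2}{5}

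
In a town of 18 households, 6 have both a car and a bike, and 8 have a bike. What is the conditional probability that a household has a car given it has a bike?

P(A ∩ B) = 6/18 = 1/3
P(B) = 8/18 = 4/9
P(A|B) = P(A ∩ B) / P(B) = (1/3) / (4/9) = 3/4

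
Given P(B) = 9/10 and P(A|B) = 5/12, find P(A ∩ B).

By definition, P(A|B) = P(A ∩ B) / P(B)
So P(A ∩ B) = P(A|B) × P(B)
= 5/12 × 9/10
= 3/8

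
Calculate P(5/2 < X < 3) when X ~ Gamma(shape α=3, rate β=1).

P(5/2 < X < 3) = ∫_{5/2}^{3} f(x) dx
where f(x) = \frac{x^{2} e^{- x}}{2}
= - \frac{17}{2 e^{3}} + \frac{53}{8 e^{\frac{5}{2}}}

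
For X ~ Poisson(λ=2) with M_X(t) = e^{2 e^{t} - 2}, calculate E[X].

To find E[X], compute M^(1)(0):
M^(1)(t) = 2 e^{t} e^{2 e^{t} - 2}
M^(1)(0) = 2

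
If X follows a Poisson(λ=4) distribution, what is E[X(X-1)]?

E[X(X-1)] = E[X² - X] = E[X²] - E[X]
E[X] = 4
E[X²] = Var(X) + (E[X])² = 4 + (4)² = 20
E[X(X-1)] = 20 - 4 = 16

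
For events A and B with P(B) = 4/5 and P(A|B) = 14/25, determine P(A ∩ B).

By definition, P(A|B) = P(A ∩ B) / P(B)
So P(A ∩ B) = P(A|B) × P(B)
= 14/25 × 4/5
= 56/125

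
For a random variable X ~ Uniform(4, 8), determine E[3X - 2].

For X ~ Uniform(4, 8):
E[X] = 6
E[3X - 2] = 3 × E[X] - 2 = 16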